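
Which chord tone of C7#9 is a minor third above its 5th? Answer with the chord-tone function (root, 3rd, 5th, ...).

C7#9 is spelled C–E–G–B♭–D♯.
The 5th is G. A minor third above G is B♭.
B♭ is the chord's 7th.

7th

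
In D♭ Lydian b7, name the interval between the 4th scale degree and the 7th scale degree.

Spelling D♭ Lydian b7: D♭ E♭ F G A♭ B♭ C♭.
So we need the interval from G up to C♭.
From G to C♭: 4 semitones over a fourth = diminished.

diminished 4th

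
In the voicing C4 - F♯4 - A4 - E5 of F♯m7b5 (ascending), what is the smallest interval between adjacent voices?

Adjacent intervals: C4→F♯4 = augmented fourth; F♯4→A4 = minor third; A4→E5 = perfect fifth.
The smallest is F♯4 to A4, a minor third (3 semitones).

minor 3rd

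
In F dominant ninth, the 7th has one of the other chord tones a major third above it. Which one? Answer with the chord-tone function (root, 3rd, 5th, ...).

9th

F9 (F dominant ninth): F-A-C-E♭-G.
The 7th is E♭. A major third above E♭ is G.
G is the chord's 9th.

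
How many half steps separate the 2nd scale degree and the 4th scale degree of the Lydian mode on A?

The scale is A B C# D# E F# G#.
B up to D# is a major third — 4 semitones.

4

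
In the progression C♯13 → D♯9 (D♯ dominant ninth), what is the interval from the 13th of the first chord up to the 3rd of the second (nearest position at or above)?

major sixth

The 13th of C♯13 is A♯; the 3rd of D♯9 (D♯ dominant ninth) is F𝄪.
A♯ up to F𝄪 spans 6 letter names and 9 semitones — a major sixth.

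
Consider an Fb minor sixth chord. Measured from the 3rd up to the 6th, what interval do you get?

Fbmin6: Fb, Abb, Cb, Db.
That puts Abb below Db.
From Abb to Db: 6 semitones over a fourth = augmented.

augmented 4th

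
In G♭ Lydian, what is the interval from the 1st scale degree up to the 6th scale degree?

major sixth

Spelling G♭ Lydian: G♭ A♭ B♭ C D♭ E♭ F.
The 1st scale degree is G♭ and the 6th scale degree is E♭.
G♭ up to E♭ spans 6 letter names and 9 semitones — a major sixth.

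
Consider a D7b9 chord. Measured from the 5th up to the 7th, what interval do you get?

D dominant seventh flat nine: D F# A C Eb.
So we need the interval from A up to C.
From A to C: 3 semitones over a third = minor.

minor third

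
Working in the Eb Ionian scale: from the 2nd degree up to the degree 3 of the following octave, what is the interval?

major ninth

Spelling the Eb Ionian scale: Eb F G Ab Bb C D.
That puts F below G.
F up to G spans 9 letter names and 14 semitones — a major ninth.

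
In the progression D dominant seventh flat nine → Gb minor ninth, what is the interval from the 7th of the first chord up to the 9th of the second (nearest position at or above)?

D dominant seventh flat nine has C as its 7th, and Gb minor ninth has Ab as its 9th.
6 letter names make it a sixth; at 8 semitones (a half step narrower than major) the quality is minor.

minor sixth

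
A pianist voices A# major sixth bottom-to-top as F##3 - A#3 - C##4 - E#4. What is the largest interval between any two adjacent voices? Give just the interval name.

major third

Adjacent intervals: F##3→A#3 = minor third; A#3→C##4 = major third; C##4→E#4 = minor third.
The largest is A#3 to C##4, a major third (4 semitones).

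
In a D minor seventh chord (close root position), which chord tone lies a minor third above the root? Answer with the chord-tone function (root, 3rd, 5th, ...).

3rd

Dmin7 is spelled D-F-A-C.
The root is D. A minor third above D is F.
F is the chord's 3rd.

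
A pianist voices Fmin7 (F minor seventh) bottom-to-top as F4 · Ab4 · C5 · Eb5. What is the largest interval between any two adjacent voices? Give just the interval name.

M3

Adjacent intervals: F4→Ab4 = minor third; Ab4→C5 = major third; C5→Eb5 = minor third.
The largest is Ab4 to C5, a major third (4 semitones).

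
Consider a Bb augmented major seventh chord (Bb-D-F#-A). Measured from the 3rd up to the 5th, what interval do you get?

So we need the interval from D up to F#.
From D to F# is 4 semitones, exactly the major third.

major 3rd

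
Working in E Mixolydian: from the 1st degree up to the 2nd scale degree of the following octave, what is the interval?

major ninth

Spelling E Mixolydian: E F# G# A B C# D.
1st degree = E; scale degree 2 (up an octave) = F#.
From E to F# is 14 semitones, exactly the major ninth.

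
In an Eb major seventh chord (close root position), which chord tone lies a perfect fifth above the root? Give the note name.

Bb

Spelling the chord: Eb–G–Bb–D.
The root is Eb. A perfect fifth above Eb is Bb.
Bb is the chord's 5th.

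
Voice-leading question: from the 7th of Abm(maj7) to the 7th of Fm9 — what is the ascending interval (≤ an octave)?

Abm(maj7) has G as its 7th, and Fm9 has Eb as its 7th.
G up to Eb is 8 semitones, a half step narrower than a major sixth, so the interval is minor.

minor sixth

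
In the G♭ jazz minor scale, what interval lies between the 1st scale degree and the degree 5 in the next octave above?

The scale runs G♭ A♭ B𝄫 C♭ D♭ E♭ F.
The 1st scale degree is G♭ and the scale degree 5 (up an octave) is D♭.
From G♭ to D♭ is 19 semitones, exactly the perfect twelfth.

perfect twelfth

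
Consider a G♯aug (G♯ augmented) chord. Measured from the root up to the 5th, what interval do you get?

Spelling the chord: G♯–B♯–D𝄪.
Root = G♯; 5th = D𝄪.
5 letter names make it a fifth; at 8 semitones (a half step wider than perfect) the quality is augmented.

A5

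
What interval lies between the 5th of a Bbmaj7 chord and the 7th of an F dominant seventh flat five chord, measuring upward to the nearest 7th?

The 5th of Bbmaj7 is F; the 7th of F dominant seventh flat five is Eb.
7 letter names make it a seventh; at 10 semitones (a half step narrower than major) the quality is minor.

minor 7th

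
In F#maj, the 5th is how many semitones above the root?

F# (F# major) is spelled F#–A#–C#.
F# to C# is a perfect fifth: 7 semitones.

7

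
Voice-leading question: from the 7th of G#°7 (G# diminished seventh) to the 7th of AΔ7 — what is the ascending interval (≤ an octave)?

augmented second

G#°7 (G# diminished seventh) has F as its 7th, and AΔ7 has G# as its 7th.
2 letter names make it a second; at 3 semitones (a half step wider than major) the quality is augmented.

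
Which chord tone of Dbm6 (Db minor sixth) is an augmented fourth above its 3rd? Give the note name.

Spelling the chord: Db Fb Ab Bb.
The 3rd is Fb. An augmented fourth above Fb is Bb.
Bb is the chord's 6th.

Bb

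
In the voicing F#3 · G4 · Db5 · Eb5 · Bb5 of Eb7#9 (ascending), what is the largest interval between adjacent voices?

Adjacent intervals: F#3→G4 = minor ninth; G4→Db5 = diminished fifth; Db5→Eb5 = major second; Eb5→Bb5 = perfect fifth.
The largest is F#3 to G4, a minor ninth (13 semitones).

minor ninth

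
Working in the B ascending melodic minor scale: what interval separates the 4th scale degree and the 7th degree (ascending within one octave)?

augmented fourth

B melodic minor: B C# D E F# G# A#.
That puts E below A#.
From E to A#: 6 semitones over a fourth = augmented.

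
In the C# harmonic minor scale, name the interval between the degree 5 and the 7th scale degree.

major third

Spelling the C# harmonic minor scale: C# D# E F# G# A B#.
That puts G# below B#.
From G# to B# is 4 semitones, exactly the major third.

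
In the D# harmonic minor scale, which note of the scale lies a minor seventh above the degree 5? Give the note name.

G#

The scale is D# E# F# G# A# B C##.
The degree 5 is A#; a minor seventh above that is G# — scale degree 4.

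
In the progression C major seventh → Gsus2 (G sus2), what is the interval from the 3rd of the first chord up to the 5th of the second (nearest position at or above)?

minor seventh

C major seventh has E as its 3rd, and Gsus2 (G sus2) has D as its 5th.
From E to D: 10 semitones over a seventh = minor.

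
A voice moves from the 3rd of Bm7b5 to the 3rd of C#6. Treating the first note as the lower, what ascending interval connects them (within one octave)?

Bm7b5 has D as its 3rd, and C#6 has E# as its 3rd.
D up to E# is 3 semitones, a half step wider than a major second, so the interval is augmented.

augmented second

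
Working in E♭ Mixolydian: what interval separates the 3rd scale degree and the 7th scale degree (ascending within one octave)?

The scale runs E♭ F G A♭ B♭ C D♭.
That puts G below D♭.
5 letter names make it a fifth; at 6 semitones (a half step narrower than perfect) the quality is diminished.

diminished fifth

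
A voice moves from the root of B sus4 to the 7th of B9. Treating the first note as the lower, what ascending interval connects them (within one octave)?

The root of B sus4 is B; the 7th of B9 is A.
From B to A: 10 semitones over a seventh = minor.

minor seventh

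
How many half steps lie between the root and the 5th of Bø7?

Spelling the chord: B–D–F–A.
B to F is a diminished fifth: 6 semitones.

6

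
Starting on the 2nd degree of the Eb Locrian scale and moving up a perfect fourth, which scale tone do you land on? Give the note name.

Bbb

The scale is Eb Fb Gb Ab Bbb Cb Db.
The 2nd degree is Fb; a perfect fourth above that is Bbb — scale degree 5.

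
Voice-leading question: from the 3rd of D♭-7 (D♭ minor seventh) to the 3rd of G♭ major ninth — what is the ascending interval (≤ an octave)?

The 3rd of D♭-7 (D♭ minor seventh) is F♭; the 3rd of G♭ major ninth is B♭.
From F♭ to B♭: 6 semitones over a fourth = augmented.

augmented fourth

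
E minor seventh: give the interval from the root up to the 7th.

minor seventh

E minor seventh is spelled E–G–B–D.
Root = E; 7th = D.
7 letter names make it a seventh; at 10 semitones (a half step narrower than major) the quality is minor.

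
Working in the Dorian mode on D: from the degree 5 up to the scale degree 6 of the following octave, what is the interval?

D dorian: D E F G A B C.
That puts A below B.
A up to B spans 9 letter names and 14 semitones — a major ninth.

major ninth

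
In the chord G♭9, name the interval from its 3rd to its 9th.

minor 7th

Spelling the chord: G♭–B♭–D♭–F♭–A♭.
3rd = B♭; 9th = A♭.
7 letter names make it a seventh; at 10 semitones (a half step narrower than major) the quality is minor.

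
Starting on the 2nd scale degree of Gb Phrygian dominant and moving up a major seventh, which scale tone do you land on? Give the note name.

Gb

The scale is Gb Abb Bb Cb Db Ebb Fb.
The 2nd scale degree is Abb; a major seventh above that is Gb — scale degree 1.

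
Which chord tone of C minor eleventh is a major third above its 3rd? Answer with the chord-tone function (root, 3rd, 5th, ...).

5th

Cm11 is spelled C–E♭–G–B♭–D–F.
The 3rd is E♭. A major third above E♭ is G.
G is the chord's 5th.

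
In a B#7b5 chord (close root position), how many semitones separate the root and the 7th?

Spelling the chord: B#–D##–F#–A#.
B# to A# is a minor seventh: 10 semitones.

10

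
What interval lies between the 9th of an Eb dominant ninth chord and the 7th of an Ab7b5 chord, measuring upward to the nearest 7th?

m2

The 9th of Eb dominant ninth is F; the 7th of Ab7b5 is Gb.
From F to Gb: 1 semitone over a second = minor.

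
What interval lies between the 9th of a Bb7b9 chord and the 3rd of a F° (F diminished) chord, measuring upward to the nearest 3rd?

major 6th

The 9th of Bb7b9 is Cb; the 3rd of F° (F diminished) is Ab.
Counting 6 letters and 9 half steps from Cb gives a major sixth.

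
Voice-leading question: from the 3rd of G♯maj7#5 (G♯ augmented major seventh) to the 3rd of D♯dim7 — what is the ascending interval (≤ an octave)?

G♯maj7#5 (G♯ augmented major seventh) has B♯ as its 3rd, and D♯dim7 has F♯ as its 3rd.
B♯ up to F♯ is 6 semitones, a half step narrower than a perfect fifth, so the interval is diminished.

d5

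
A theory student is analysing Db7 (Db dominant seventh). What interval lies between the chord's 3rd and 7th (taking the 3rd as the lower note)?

Spelling the chord: Db, F, Ab, Cb.
That puts F below Cb.
F up to Cb is 6 semitones, a half step narrower than a perfect fifth, so the interval is diminished.
This 3–7 tritone is the characteristic tension at the heart of the dominant sound.

diminished 5th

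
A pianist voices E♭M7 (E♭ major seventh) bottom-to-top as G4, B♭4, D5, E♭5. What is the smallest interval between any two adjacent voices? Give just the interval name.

minor second

Adjacent intervals: G4→B♭4 = minor third; B♭4→D5 = major third; D5→E♭5 = minor second.
The smallest is D5 to E♭5, a minor second (1 semitone).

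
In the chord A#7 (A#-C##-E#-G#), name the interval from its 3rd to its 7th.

That puts C## below G#.
C## up to G# is 6 semitones, a half step narrower than a perfect fifth, so the interval is diminished.
This 3–7 tritone is the characteristic tension at the heart of the dominant sound.

diminished 5th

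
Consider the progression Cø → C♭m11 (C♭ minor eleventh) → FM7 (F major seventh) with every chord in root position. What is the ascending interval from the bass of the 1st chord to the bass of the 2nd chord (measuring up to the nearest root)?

diminished octave

The roots are C and C♭.
8 letter names make it an octave; at 11 semitones (a half step narrower than perfect) the quality is diminished.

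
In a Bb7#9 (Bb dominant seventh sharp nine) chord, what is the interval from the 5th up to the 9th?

Spelling the chord: Bb-D-F-Ab-C#.
5th = F; 9th = C#.
From F to C#: 8 semitones over a fifth = augmented.

A5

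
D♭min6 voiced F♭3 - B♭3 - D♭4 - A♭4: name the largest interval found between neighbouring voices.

P5

Adjacent intervals: F♭3→B♭3 = augmented fourth; B♭3→D♭4 = minor third; D♭4→A♭4 = perfect fifth.
The largest is D♭4 to A♭4, a perfect fifth (7 semitones).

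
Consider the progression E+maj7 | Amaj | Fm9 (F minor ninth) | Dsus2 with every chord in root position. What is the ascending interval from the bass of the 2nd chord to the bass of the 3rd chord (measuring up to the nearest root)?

The roots are A and F.
A up to F is 8 semitones, a half step narrower than a major sixth, so the interval is minor.

minor sixth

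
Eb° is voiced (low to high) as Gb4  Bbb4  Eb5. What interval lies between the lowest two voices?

Those voices are Gb4 and Bbb4.
Gb up to Bbb is 3 semitones, a half step narrower than a major third, so the interval is minor.

minor third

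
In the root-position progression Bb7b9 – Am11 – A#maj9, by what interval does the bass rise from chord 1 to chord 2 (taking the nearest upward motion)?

M7

The roots are Bb and A.
Bb up to A spans 7 letter names and 11 semitones — a major seventh.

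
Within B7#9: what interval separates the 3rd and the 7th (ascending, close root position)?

The chord tones of B dominant seventh sharp nine are B D# F# A C##.
The 3rd is D# and the 7th is A.
5 letter names make it a fifth; at 6 semitones (a half step narrower than perfect) the quality is diminished.
That tritone between 3rd and 7th is what gives the dominant seventh its pull toward resolution.

diminished 5th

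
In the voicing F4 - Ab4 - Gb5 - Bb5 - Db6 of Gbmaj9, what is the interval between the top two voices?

minor third

Those voices are Bb5 and Db6.
3 letter names make it a third; at 3 semitones (a half step narrower than major) the quality is minor.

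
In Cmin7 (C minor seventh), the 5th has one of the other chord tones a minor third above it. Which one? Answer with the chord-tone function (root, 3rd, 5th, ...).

Cmin7 is spelled C, E♭, G, B♭.
The 5th is G. A minor third above G is B♭.
B♭ is the chord's 7th.

7th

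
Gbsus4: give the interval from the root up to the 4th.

perfect fourth

The chord tones of Gbsus4 (Gb sus4) are Gb, Cb, Db.
The root is Gb and the 4th is Cb.
From Gb to Cb is 5 semitones, exactly the perfect fourth.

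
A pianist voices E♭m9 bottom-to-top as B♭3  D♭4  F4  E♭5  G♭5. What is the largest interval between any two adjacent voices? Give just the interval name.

m7

Adjacent intervals: B♭3→D♭4 = minor third; D♭4→F4 = major third; F4→E♭5 = minor seventh; E♭5→G♭5 = minor third.
The largest is F4 to E♭5, a minor seventh (10 semitones).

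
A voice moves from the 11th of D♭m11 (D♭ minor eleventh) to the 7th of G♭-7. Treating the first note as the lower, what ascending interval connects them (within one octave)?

The 11th of D♭m11 (D♭ minor eleventh) is G♭; the 7th of G♭-7 is F♭.
7 letter names make it a seventh; at 10 semitones (a half step narrower than major) the quality is minor.

minor seventh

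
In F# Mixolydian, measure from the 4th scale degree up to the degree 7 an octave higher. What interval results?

perfect 11th

Spelling F# Mixolydian: F# G# A# B C# D# E.
The 4th scale degree is B and the 7th degree (up an octave) is E.
From B to E is 17 semitones, exactly the perfect eleventh.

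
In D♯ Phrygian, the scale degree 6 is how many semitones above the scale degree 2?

The scale is D♯ E F♯ G♯ A♯ B C♯.
E up to B is a perfect fifth — 7 semitones.

7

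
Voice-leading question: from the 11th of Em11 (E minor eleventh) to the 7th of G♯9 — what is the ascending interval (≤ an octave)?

major 6th

The 11th of Em11 (E minor eleventh) is A; the 7th of G♯9 is F♯.
A up to F♯ spans 6 letter names and 9 semitones — a major sixth.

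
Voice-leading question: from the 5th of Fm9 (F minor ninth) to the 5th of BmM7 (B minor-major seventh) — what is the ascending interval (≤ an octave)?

Fm9 (F minor ninth) has C as its 5th, and BmM7 (B minor-major seventh) has F♯ as its 5th.
From C to F♯: 6 semitones over a fourth = augmented.

augmented 4th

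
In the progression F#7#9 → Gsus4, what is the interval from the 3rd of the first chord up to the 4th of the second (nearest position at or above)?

diminished 3rd

The 3rd of F#7#9 is A#; the 4th of Gsus4 is C.
A# up to C is 2 semitones, a whole step narrower than a major third, so the interval is diminished.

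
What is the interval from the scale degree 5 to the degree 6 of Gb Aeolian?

The scale runs Gb Ab Bbb Cb Db Ebb Fb.
Scale degree 5 = Db; degree 6 = Ebb.
2 letter names make it a second; at 1 semitone (a half step narrower than major) the quality is minor.

m2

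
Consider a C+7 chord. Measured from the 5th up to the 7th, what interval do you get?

The chord tones of C+7 are C-E-G#-Bb.
The 5th is G# and the 7th is Bb.
G# up to Bb is 2 semitones, a whole step narrower than a major third, so the interval is diminished.

d3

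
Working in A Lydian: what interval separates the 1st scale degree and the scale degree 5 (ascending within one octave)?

Spelling A Lydian: A B C# D# E F# G#.
1st scale degree = A; 5th degree = E.
From A to E is 7 semitones, exactly the perfect fifth.

P5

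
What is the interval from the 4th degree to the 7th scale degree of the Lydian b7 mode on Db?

The scale runs Db Eb F G Ab Bb Cb.
So we need the interval from G up to Cb.
4 letter names make it a fourth; at 4 semitones (a half step narrower than perfect) the quality is diminished.

d4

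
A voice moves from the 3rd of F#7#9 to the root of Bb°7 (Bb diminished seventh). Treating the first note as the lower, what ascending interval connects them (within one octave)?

The 3rd of F#7#9 is A#; the root of Bb°7 (Bb diminished seventh) is Bb.
2 letter names make it a second; at 0 semitones (a whole step narrower than major) the quality is diminished.

diminished second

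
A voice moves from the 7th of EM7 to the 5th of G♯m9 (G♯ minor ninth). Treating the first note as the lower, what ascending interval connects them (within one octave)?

perfect unison

The 7th of EM7 is D♯; the 5th of G♯m9 (G♯ minor ninth) is D♯.
D♯ up to D♯ spans 1 letter names and 0 semitones — a perfect unison.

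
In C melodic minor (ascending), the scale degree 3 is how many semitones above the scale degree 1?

The scale is C D Eb F G A B.
C up to Eb is a minor third — 3 semitones.

3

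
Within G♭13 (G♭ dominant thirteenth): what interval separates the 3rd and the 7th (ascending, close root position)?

d5

The chord tones of G♭13 (G♭ dominant thirteenth) are G♭ B♭ D♭ F♭ A♭ E♭.
That puts B♭ below F♭.
5 letter names make it a fifth; at 6 semitones (a half step narrower than perfect) the quality is diminished.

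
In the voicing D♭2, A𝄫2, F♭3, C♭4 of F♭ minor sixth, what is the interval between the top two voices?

Those voices are F♭3 and C♭4.
F♭ up to C♭ spans 5 letter names and 7 semitones — a perfect fifth.

P5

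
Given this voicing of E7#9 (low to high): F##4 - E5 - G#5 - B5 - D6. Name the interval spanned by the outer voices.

diminished 13th

The outer voices are F##4 and D6.
13 letter names make it a thirteenth; at 19 semitones (a whole step narrower than major) the quality is diminished.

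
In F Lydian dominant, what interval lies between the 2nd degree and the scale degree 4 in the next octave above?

major tenth

The scale runs F G A B C D E♭.
The 2nd degree is G and the 4th scale degree (up an octave) is B.
From G to B is 16 semitones, exactly the major tenth.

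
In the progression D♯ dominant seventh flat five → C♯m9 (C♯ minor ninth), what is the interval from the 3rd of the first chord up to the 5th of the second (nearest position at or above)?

D♯ dominant seventh flat five has F𝄪 as its 3rd, and C♯m9 (C♯ minor ninth) has G♯ as its 5th.
From F𝄪 to G♯: 1 semitone over a second = minor.

minor second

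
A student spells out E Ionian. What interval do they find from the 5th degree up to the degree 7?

M3

Spelling E Ionian: E F# G# A B C# D#.
5th degree = B; degree 7 = D#.
B up to D# spans 3 letter names and 4 semitones — a major third.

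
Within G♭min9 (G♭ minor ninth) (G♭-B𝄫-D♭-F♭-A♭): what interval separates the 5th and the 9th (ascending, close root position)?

perfect 5th

So we need the interval from D♭ up to A♭.
From D♭ to A♭ is 7 semitones, exactly the perfect fifth.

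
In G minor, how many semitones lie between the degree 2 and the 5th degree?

The scale is G A Bb C D Eb F.
A up to D is a perfect fourth — 5 semitones.

5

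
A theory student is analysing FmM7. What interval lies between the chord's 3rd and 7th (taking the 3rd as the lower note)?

Fm(maj7): F–Ab–C–E.
3rd = Ab; 7th = E.
Ab up to E is 8 semitones, a half step wider than a perfect fifth, so the interval is augmented.

A5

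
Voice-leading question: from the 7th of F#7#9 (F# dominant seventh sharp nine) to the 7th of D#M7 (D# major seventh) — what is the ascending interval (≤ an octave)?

augmented sixth

F#7#9 (F# dominant seventh sharp nine) has E as its 7th, and D#M7 (D# major seventh) has C## as its 7th.
6 letter names make it a sixth; at 10 semitones (a half step wider than major) the quality is augmented.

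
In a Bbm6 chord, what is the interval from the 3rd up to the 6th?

augmented 4th

Bbm6 is spelled Bb Db F G.
The 3rd is Db and the 6th is G.
From Db to G: 6 semitones over a fourth = augmented.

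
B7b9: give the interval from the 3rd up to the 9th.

d7

B7b9: B, D#, F#, A, C.
So we need the interval from D# up to C.
From D# to C: 9 semitones over a seventh = diminished.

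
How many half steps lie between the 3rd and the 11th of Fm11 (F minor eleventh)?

14

Fm11 (F minor eleventh) is spelled F A♭ C E♭ G B♭.
A♭ to B♭ is a major ninth: 14 semitones.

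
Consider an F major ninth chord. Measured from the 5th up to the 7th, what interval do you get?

Fmaj9: F A C E G.
That puts C below E.
C up to E spans 3 letter names and 4 semitones — a major third.

major third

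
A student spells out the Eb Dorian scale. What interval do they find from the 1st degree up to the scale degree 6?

The scale runs Eb F Gb Ab Bb C Db.
So we need the interval from Eb up to C.
Counting 6 letters and 9 half steps from Eb gives a major sixth.

major 6th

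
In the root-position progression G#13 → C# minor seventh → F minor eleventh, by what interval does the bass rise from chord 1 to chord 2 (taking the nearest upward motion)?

The roots are G# and C#.
From G# to C# is 5 semitones, exactly the perfect fourth.

perfect 4th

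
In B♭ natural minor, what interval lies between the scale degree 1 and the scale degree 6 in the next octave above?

m13

B♭ natural minor: B♭ C D♭ E♭ F G♭ A♭.
Scale degree 1 = B♭; scale degree 6 (up an octave) = G♭.
B♭ up to G♭ is 20 semitones, a half step narrower than a major thirteenth, so the interval is minor.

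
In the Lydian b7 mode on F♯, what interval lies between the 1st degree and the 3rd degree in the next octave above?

The scale runs F♯ G♯ A♯ B♯ C♯ D♯ E.
So we need the interval from F♯ up to A♯.
F♯ up to A♯ spans 10 letter names and 16 semitones — a major tenth.

major 10th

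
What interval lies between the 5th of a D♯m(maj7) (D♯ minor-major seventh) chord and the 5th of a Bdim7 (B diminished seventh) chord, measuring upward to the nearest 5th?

diminished 6th

The 5th of D♯m(maj7) (D♯ minor-major seventh) is A♯; the 5th of Bdim7 (B diminished seventh) is F.
6 letter names make it a sixth; at 7 semitones (a whole step narrower than major) the quality is diminished.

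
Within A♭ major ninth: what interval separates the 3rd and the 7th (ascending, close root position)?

A♭maj9 (A♭ major ninth): A♭–C–E♭–G–B♭.
The 3rd is C and the 7th is G.
C up to G spans 5 letter names and 7 semitones — a perfect fifth.

perfect fifth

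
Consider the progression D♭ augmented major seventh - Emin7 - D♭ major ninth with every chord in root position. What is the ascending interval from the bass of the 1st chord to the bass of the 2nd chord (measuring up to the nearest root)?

The roots are D♭ and E.
2 letter names make it a second; at 3 semitones (a half step wider than major) the quality is augmented.

augmented second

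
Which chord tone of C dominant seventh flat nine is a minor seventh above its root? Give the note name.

Bb

C dominant seventh flat nine: C–E–G–B♭–D♭.
The root is C. A minor seventh above C is B♭.
B♭ is the chord's 7th.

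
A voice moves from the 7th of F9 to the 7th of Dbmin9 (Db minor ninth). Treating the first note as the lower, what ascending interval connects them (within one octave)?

m6

F9 has Eb as its 7th, and Dbmin9 (Db minor ninth) has Cb as its 7th.
Eb up to Cb is 8 semitones, a half step narrower than a major sixth, so the interval is minor.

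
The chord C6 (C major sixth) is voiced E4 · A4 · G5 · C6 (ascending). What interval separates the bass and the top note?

minor 13th

The outer voices are E4 and C6.
From E to C: 20 semitones over a thirteenth = minor.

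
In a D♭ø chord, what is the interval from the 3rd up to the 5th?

D♭ half-diminished seventh is spelled D♭, F♭, A𝄫, C♭.
That puts F♭ below A𝄫.
3 letter names make it a third; at 3 semitones (a half step narrower than major) the quality is minor.

minor third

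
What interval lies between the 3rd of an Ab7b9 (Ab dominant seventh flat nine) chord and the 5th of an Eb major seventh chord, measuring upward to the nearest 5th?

The 3rd of Ab7b9 (Ab dominant seventh flat nine) is C; the 5th of Eb major seventh is Bb.
From C to Bb: 10 semitones over a seventh = minor.

minor 7th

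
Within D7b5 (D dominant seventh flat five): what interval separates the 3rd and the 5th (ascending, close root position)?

The chord tones of D dominant seventh flat five are D F♯ A♭ C.
The 3rd is F♯ and the 5th is A♭.
From F♯ to A♭: 2 semitones over a third = diminished.

d3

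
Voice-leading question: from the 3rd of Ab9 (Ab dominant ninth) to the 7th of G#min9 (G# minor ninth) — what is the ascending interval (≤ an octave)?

augmented fourth

The 3rd of Ab9 (Ab dominant ninth) is C; the 7th of G#min9 (G# minor ninth) is F#.
From C to F#: 6 semitones over a fourth = augmented.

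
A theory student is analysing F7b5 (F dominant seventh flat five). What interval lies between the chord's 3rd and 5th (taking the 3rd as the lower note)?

The chord tones of F dominant seventh flat five are F A C♭ E♭.
So we need the interval from A up to C♭.
3 letter names make it a third; at 2 semitones (a whole step narrower than major) the quality is diminished.

diminished 3rd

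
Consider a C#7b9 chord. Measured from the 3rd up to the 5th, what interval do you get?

minor 3rd

Spelling the chord: C#-E#-G#-B-D.
That puts E# below G#.
From E# to G#: 3 semitones over a third = minor.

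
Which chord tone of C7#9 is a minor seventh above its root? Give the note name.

Bb

C7#9: C, E, G, Bb, D#.
The root is C. A minor seventh above C is Bb.
Bb is the chord's 7th.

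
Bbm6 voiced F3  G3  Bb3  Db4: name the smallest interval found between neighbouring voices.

Adjacent intervals: F3→G3 = major second; G3→Bb3 = minor third; Bb3→Db4 = minor third.
The smallest is F3 to G3, a major second (2 semitones).

major 2nd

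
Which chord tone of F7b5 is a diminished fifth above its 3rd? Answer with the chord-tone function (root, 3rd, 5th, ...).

F7b5: F, A, Cb, Eb.
The 3rd is A. A diminished fifth above A is Eb.
Eb is the chord's 7th.

7th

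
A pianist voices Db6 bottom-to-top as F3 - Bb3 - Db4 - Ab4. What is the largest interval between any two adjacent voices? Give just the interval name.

Adjacent intervals: F3→Bb3 = perfect fourth; Bb3→Db4 = minor third; Db4→Ab4 = perfect fifth.
The largest is Db4 to Ab4, a perfect fifth (7 semitones).

perfect fifth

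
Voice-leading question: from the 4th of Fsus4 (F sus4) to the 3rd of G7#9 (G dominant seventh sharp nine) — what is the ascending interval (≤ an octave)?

augmented unison

The 4th of Fsus4 (F sus4) is Bb; the 3rd of G7#9 (G dominant seventh sharp nine) is B.
From Bb to B: 1 semitone over a unison = augmented.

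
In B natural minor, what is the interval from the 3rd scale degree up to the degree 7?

B natural minor: B C♯ D E F♯ G A.
3rd scale degree = D; degree 7 = A.
D up to A spans 5 letter names and 7 semitones — a perfect fifth.

perfect fifth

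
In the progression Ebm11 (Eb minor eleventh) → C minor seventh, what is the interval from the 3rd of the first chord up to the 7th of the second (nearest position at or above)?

Ebm11 (Eb minor eleventh) has Gb as its 3rd, and C minor seventh has Bb as its 7th.
Counting 3 letters and 4 half steps from Gb gives a major third.

major 3rd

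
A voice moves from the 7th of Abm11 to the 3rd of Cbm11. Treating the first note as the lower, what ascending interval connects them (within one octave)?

Abm11 has Gb as its 7th, and Cbm11 has Ebb as its 3rd.
Gb up to Ebb is 8 semitones, a half step narrower than a major sixth, so the interval is minor.

minor sixth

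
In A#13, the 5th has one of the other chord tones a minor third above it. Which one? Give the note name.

G#

A#13 (A# dominant thirteenth) is spelled A# C## E# G# B# F##.
The 5th is E#. A minor third above E# is G#.
G# is the chord's 7th.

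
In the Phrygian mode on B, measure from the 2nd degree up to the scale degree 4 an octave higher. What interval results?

Spelling the Phrygian mode on B: B C D E F# G A.
That puts C below E.
C up to E spans 10 letter names and 16 semitones — a major tenth.

major 10th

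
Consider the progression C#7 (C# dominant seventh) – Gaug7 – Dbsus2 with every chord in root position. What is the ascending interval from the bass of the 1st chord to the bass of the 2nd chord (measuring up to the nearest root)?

diminished 5th

The roots are C# and G.
C# up to G is 6 semitones, a half step narrower than a perfect fifth, so the interval is diminished.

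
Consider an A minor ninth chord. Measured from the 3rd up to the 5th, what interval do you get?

Am9 (A minor ninth): A, C, E, G, B.
3rd = C; 5th = E.
C up to E spans 3 letter names and 4 semitones — a major third.

major 3rd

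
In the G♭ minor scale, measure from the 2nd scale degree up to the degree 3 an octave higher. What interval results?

minor ninth

The scale runs G♭ A♭ B𝄫 C♭ D♭ E𝄫 F♭.
2nd scale degree = A♭; 3rd degree (up an octave) = B𝄫.
9 letter names make it a ninth; at 13 semitones (a half step narrower than major) the quality is minor.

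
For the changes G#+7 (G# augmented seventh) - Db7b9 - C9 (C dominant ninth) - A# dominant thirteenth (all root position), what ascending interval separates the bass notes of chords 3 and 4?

The roots are C and A#.
C up to A# is 10 semitones, a half step wider than a major sixth, so the interval is augmented.

augmented sixth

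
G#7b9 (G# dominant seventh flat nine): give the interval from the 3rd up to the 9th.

d7

The chord tones of G#7b9 are G#-B#-D#-F#-A.
So we need the interval from B# up to A.
B# up to A is 9 semitones, a whole step narrower than a major seventh, so the interval is diminished.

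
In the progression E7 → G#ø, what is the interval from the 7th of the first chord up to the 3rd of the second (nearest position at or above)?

The 7th of E7 is D; the 3rd of G#ø is B.
D up to B spans 6 letter names and 9 semitones — a major sixth.

major sixth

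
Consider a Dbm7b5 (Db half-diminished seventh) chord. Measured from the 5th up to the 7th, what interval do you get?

major third

Dbø (Db half-diminished seventh): Db, Fb, Abb, Cb.
5th = Abb; 7th = Cb.
From Abb to Cb is 4 semitones, exactly the major third.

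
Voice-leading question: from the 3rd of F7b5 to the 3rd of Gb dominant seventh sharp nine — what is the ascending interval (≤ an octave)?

F7b5 has A as its 3rd, and Gb dominant seventh sharp nine has Bb as its 3rd.
2 letter names make it a second; at 1 semitone (a half step narrower than major) the quality is minor.

minor second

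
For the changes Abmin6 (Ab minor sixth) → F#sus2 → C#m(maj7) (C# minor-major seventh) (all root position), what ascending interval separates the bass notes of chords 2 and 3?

The roots are F# and C#.
F# up to C# spans 5 letter names and 7 semitones — a perfect fifth.

perfect fifth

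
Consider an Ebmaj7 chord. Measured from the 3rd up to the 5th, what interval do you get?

minor third

The chord tones of Eb major seventh are Eb, G, Bb, D.
So we need the interval from G up to Bb.
From G to Bb: 3 semitones over a third = minor.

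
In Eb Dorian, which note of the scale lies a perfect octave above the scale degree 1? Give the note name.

Eb

The scale is Eb F Gb Ab Bb C Db.
The scale degree 1 is Eb; a perfect octave above that is Eb — scale degree 1.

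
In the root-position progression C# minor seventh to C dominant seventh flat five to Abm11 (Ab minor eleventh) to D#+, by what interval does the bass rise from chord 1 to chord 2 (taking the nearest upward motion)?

diminished octave

The roots are C# and C.
8 letter names make it an octave; at 11 semitones (a half step narrower than perfect) the quality is diminished.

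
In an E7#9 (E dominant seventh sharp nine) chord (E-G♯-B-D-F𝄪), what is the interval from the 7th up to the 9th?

7th = D; 9th = F𝄪.
D up to F𝄪 is 5 semitones, a half step wider than a major third, so the interval is augmented.

augmented third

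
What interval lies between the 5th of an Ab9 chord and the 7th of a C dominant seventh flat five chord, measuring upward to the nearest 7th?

perfect fifth

Ab9 has Eb as its 5th, and C dominant seventh flat five has Bb as its 7th.
From Eb to Bb is 7 semitones, exactly the perfect fifth.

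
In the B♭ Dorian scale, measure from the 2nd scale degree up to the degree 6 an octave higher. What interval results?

perfect 12th

The scale runs B♭ C D♭ E♭ F G A♭.
The 2nd scale degree is C and the 6th degree (up an octave) is G.
From C to G is 19 semitones, exactly the perfect twelfth.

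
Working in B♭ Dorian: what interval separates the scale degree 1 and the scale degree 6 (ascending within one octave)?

M6

The scale runs B♭ C D♭ E♭ F G A♭.
That puts B♭ below G.
Counting 6 letters and 9 half steps from B♭ gives a major sixth.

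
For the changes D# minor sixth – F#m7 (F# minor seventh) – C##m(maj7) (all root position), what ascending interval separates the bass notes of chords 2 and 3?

The roots are F# and C##.
F# up to C## is 8 semitones, a half step wider than a perfect fifth, so the interval is augmented.

augmented fifth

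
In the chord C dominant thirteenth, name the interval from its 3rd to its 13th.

C13 is spelled C–E–G–B♭–D–A.
That puts E below A.
E up to A spans 11 letter names and 17 semitones — a perfect eleventh.

perfect eleventh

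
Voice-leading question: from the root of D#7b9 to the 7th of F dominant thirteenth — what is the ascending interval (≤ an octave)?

diminished second

The root of D#7b9 is D#; the 7th of F dominant thirteenth is Eb.
From D# to Eb: 0 semitones over a second = diminished.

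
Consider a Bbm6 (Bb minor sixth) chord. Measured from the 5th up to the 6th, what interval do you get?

The chord tones of Bbm6 are Bb-Db-F-G.
That puts F below G.
From F to G is 2 semitones, exactly the major second.

major second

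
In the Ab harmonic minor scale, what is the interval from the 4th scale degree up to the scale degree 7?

augmented fourth

The scale runs Ab Bb Cb Db Eb Fb G.
So we need the interval from Db up to G.
From Db to G: 6 semitones over a fourth = augmented.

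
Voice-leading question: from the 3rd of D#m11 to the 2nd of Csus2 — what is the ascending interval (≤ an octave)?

The 3rd of D#m11 is F#; the 2nd of Csus2 is D.
F# up to D is 8 semitones, a half step narrower than a major sixth, so the interval is minor.

minor 6th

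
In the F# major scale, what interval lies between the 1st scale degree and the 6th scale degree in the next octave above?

major 13th

Spelling the F# major scale: F# G# A# B C# D# E#.
The 1st scale degree is F# and the degree 6 (up an octave) is D#.
F# up to D# spans 13 letter names and 21 semitones — a major thirteenth.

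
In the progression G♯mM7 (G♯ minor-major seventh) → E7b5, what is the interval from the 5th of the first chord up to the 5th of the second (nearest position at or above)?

diminished sixth

The 5th of G♯mM7 (G♯ minor-major seventh) is D♯; the 5th of E7b5 is B♭.
D♯ up to B♭ is 7 semitones, a whole step narrower than a major sixth, so the interval is diminished.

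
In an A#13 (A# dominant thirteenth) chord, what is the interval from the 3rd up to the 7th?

d5

Spelling the chord: A#, C##, E#, G#, B#, F##.
The 3rd is C## and the 7th is G#.
5 letter names make it a fifth; at 6 semitones (a half step narrower than perfect) the quality is diminished.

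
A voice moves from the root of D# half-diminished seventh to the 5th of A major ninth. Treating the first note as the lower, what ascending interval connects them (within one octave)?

The root of D# half-diminished seventh is D#; the 5th of A major ninth is E.
2 letter names make it a second; at 1 semitone (a half step narrower than major) the quality is minor.

minor 2nd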